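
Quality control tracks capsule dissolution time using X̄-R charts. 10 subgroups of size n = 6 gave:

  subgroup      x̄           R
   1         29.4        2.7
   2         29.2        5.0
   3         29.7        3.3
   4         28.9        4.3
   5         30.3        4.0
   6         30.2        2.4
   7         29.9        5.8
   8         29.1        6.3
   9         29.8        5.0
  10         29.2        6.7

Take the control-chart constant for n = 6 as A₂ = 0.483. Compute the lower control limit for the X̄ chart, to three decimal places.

X̄̄ = (29.4 + 29.2 + 29.7 + 28.9 + 30.3 + 30.2 + 29.9 + 29.1 + 29.8 + 29.2) / 10 = 295.7000 / 10 = 29.5700
R̄ = (2.7 + 5.0 + 3.3 + 4.3 + 4.0 + 2.4 + 5.8 + 6.3 + 5.0 + 6.7) / 10 = 45.5000 / 10 = 4.5500
LCL = X̄̄ − A₂·R̄ = 29.5700 − 0.483 × 4.5500 = 27.3724

27.372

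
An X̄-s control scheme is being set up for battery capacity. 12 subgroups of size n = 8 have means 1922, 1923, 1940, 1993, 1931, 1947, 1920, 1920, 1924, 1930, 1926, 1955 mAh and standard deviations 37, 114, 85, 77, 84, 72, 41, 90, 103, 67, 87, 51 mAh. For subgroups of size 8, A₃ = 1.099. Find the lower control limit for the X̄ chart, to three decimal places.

1852.759

X̄̄ = (1922 + 1923 + 1940 + 1993 + 1931 + 1947 + 1920 + 1920 + 1924 + 1930 + 1926 + 1955) / 12 = 1935.9167
s̄ = (37 + 114 + 85 + 77 + 84 + 72 + 41 + 90 + 103 + 67 + 87 + 51) / 12 = 75.6667
LCL = X̄̄ − A₃·s̄ = 1935.9167 − 1.099 × 75.6667 = 1852.7590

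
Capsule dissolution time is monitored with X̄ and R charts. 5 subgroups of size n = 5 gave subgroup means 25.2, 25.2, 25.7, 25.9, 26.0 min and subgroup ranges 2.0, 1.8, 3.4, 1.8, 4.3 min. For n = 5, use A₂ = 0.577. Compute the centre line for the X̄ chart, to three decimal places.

X̄̄ = (25.2 + 25.2 + 25.7 + 25.9 + 26.0) / 5 = 128.0000 / 5 = 25.6000
CL = X̄̄ = 25.6000

25.600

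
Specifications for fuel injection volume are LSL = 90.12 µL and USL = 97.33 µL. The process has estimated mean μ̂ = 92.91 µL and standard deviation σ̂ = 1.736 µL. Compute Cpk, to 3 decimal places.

0.536

Cpu = (USL − μ̂) / (3σ̂) = (97.33 − 92.91) / (3 × 1.736) = 0.8487; Cpl = (μ̂ − LSL) / (3σ̂) = (92.91 − 90.12) / (3 × 1.736) = 0.5357; Cpk = min(Cpu, Cpl) = 0.5357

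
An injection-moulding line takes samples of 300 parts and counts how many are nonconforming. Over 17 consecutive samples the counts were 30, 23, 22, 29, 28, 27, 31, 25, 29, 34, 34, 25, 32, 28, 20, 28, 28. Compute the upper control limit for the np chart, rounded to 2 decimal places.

42.90

p̄ = Σdᵢ / (k·n) = 473 / (17 × 300) = 0.09275
UCL = np̄ + 3·√(np̄(1−p̄)) = 27.8235 + 3 × √(27.8235×0.90725) = 27.8235 + 3 × 5.0242 = 42.8963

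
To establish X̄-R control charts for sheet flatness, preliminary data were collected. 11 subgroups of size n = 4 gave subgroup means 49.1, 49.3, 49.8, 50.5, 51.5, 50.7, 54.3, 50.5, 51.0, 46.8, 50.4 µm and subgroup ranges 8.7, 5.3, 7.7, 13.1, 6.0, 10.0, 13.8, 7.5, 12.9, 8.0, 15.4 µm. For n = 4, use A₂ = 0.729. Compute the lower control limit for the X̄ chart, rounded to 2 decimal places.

X̄̄ = (49.1 + 49.3 + 49.8 + 50.5 + 51.5 + 50.7 + 54.3 + 50.5 + 51.0 + 46.8 + 50.4) / 11 = 553.9000 / 11 = 50.3545
R̄ = (8.7 + 5.3 + 7.7 + 13.1 + 6.0 + 10.0 + 13.8 + 7.5 + 12.9 + 8.0 + 15.4) / 11 = 108.4000 / 11 = 9.8545
LCL = X̄̄ − A₂·R̄ = 50.3545 − 0.729 × 9.8545 = 43.1706

43.17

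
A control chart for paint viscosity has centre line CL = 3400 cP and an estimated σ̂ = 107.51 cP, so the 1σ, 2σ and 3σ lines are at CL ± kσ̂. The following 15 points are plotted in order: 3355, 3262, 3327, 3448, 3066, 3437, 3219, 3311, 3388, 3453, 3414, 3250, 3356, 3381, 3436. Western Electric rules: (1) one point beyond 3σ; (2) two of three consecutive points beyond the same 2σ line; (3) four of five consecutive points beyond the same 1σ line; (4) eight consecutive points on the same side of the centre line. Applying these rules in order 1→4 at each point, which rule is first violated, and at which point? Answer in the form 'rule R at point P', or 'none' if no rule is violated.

rule 1 at point 5

Zone of each point (C = within 1σ̂, B = 1σ̂–2σ̂, A = 2σ̂–3σ̂, * = beyond 3σ̂; sign = side of CL): 1:-C, 2:-B, 3:-C, 4:+C, 5:-*, 6:+C, 7:-B, 8:-C, 9:-C, 10:+C, 11:+C, 12:-B, 13:-C, 14:-C, 15:+C
Rule 1 (one point beyond the 3σ limits) is satisfied at point 5.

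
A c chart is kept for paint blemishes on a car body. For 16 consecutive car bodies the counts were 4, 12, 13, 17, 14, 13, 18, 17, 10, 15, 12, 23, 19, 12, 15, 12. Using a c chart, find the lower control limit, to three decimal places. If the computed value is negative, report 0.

c̄ = (4 + 12 + 13 + 17 + 14 + 13 + 18 + 17 + 10 + 15 + 12 + 23 + 19 + 12 + 15 + 12) / 16 = 226 / 16 = 14.1250
LCL = c̄ − 3√c̄ = 14.1250 − 3 × 3.7583 = 2.8500

2.850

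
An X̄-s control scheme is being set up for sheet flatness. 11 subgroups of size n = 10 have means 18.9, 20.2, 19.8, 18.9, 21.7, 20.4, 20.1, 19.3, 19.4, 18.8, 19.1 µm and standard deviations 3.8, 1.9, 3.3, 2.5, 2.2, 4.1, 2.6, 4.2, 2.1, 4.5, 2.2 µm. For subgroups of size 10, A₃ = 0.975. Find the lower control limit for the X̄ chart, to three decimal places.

16.730

X̄̄ = (18.9 + 20.2 + 19.8 + 18.9 + 21.7 + 20.4 + 20.1 + 19.3 + 19.4 + 18.8 + 19.1) / 11 = 19.6909
s̄ = (3.8 + 1.9 + 3.3 + 2.5 + 2.2 + 4.1 + 2.6 + 4.2 + 2.1 + 4.5 + 2.2) / 11 = 3.0364
LCL = X̄̄ − A₃·s̄ = 19.6909 − 0.975 × 3.0364 = 16.7305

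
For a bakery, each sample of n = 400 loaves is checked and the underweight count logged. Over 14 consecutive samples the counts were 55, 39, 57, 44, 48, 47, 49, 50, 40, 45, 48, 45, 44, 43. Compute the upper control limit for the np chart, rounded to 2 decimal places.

p̄ = Σdᵢ / (k·n) = 654 / (14 × 400) = 0.11679
UCL = np̄ + 3·√(np̄(1−p̄)) = 46.7143 + 3 × √(46.7143×0.88321) = 46.7143 + 3 × 6.4233 = 65.9842

65.98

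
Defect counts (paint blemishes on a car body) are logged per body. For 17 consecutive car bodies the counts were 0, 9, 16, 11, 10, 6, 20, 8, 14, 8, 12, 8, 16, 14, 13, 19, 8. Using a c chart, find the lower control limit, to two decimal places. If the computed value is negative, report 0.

c̄ = (0 + 9 + 16 + 11 + 10 + 6 + 20 + 8 + 14 + 8 + 12 + 8 + 16 + 14 + 13 + 19 + 8) / 17 = 192 / 17 = 11.2941
LCL = c̄ − 3√c̄ = 11.2941 − 3 × 3.3607 = 1.2121

1.21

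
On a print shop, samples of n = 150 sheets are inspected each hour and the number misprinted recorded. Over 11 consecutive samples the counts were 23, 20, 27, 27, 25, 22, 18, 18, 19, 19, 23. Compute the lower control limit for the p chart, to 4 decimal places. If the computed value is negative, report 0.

p̄ = Σdᵢ / (k·n) = 241 / (11 × 150) = 0.14606
LCL = p̄ − 3·√(p̄(1−p̄)/n) = 0.14606 − 3 × 0.02884 = 0.05955

0.0596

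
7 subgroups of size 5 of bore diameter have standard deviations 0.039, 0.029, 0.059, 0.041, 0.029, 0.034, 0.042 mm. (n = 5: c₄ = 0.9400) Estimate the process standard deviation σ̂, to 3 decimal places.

0.041

s̄ = (0.039 + 0.029 + 0.059 + 0.041 + 0.029 + 0.034 + 0.042) / 7 = 0.0390
σ̂ = s̄ / c₄ = 0.0390 / 0.9400 = 0.0415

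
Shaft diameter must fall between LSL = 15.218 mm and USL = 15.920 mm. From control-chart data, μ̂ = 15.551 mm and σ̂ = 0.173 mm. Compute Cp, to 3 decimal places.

0.676

Cp = (USL − LSL) / (6σ̂) = (15.920 − 15.218) / (6 × 0.173) = 0.7020 / 1.0380 = 0.6763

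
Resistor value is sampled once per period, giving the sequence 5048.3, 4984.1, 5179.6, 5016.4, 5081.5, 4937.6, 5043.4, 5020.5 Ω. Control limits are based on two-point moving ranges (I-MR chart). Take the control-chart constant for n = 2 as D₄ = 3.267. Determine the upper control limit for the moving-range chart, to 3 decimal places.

Moving ranges: 64.2, 195.5, 163.2, 65.1, 143.9, 105.8, 22.9; M̄R̄ = 760.6000 / 7 = 108.6571
UCL_MR = D₄·M̄R̄ = 3.267 × 108.6571 = 354.9829

354.983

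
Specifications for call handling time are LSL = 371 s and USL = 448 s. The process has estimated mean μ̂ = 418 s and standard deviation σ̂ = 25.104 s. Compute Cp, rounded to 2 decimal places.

0.51

Cp = (USL − LSL) / (6σ̂) = (448 − 371) / (6 × 25.104) = 77.0000 / 150.6240 = 0.5112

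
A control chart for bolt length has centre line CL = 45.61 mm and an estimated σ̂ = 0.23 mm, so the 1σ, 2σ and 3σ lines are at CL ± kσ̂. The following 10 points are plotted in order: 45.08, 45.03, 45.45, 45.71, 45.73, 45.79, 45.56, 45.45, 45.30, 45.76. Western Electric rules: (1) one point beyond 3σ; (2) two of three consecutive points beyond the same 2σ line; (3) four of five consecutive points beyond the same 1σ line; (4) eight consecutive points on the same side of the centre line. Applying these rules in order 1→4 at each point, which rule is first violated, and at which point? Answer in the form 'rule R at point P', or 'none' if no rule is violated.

Zone of each point (C = within 1σ̂, B = 1σ̂–2σ̂, A = 2σ̂–3σ̂, * = beyond 3σ̂; sign = side of CL): 1:-A, 2:-A, 3:-C, 4:+C, 5:+C, 6:+C, 7:-C, 8:-C, 9:-B, 10:+C
Rule 2 (two of three consecutive points beyond the same 2σ limit) is satisfied at point 2.

rule 2 at point 2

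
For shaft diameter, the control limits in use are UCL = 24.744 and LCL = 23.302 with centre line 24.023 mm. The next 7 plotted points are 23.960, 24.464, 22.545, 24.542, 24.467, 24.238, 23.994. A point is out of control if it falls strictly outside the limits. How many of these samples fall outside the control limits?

Compare each point to [23.302, 24.744]: sample 3 = 22.545 < LCL.

1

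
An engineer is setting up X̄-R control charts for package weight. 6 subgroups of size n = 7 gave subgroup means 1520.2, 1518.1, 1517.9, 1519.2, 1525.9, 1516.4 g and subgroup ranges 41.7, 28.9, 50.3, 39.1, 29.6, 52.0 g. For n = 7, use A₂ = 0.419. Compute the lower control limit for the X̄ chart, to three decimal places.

X̄̄ = (1520.2 + 1518.1 + 1517.9 + 1519.2 + 1525.9 + 1516.4) / 6 = 9117.7000 / 6 = 1519.6167
R̄ = (41.7 + 28.9 + 50.3 + 39.1 + 29.6 + 52.0) / 6 = 241.6000 / 6 = 40.2667
LCL = X̄̄ − A₂·R̄ = 1519.6167 − 0.419 × 40.2667 = 1502.7449

1502.745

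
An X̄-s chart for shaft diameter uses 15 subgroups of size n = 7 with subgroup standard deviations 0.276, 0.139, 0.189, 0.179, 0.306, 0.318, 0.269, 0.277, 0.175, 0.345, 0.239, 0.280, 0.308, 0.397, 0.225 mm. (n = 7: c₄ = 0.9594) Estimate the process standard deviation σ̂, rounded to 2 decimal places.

0.27

s̄ = (0.276 + 0.139 + 0.189 + 0.179 + 0.306 + 0.318 + 0.269 + 0.277 + 0.175 + 0.345 + 0.239 + 0.280 + 0.308 + 0.397 + 0.225) / 15 = 0.2615
σ̂ = s̄ / c₄ = 0.2615 / 0.9594 = 0.2725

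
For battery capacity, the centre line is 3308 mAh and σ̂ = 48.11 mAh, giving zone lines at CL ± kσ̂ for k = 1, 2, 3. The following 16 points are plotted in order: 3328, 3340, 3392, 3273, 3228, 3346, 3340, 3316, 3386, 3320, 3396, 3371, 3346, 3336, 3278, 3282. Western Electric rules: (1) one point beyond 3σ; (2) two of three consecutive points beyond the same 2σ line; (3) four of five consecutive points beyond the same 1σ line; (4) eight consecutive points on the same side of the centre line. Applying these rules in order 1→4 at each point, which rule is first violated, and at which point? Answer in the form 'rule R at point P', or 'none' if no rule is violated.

rule 4 at point 13

Zone of each point (C = within 1σ̂, B = 1σ̂–2σ̂, A = 2σ̂–3σ̂, * = beyond 3σ̂; sign = side of CL): 1:+C, 2:+C, 3:+B, 4:-C, 5:-B, 6:+C, 7:+C, 8:+C, 9:+B, 10:+C, 11:+B, 12:+B, 13:+C, 14:+C, 15:-C, 16:-C
Rule 4 (eight consecutive points on the same side of the centre line) is satisfied at point 13.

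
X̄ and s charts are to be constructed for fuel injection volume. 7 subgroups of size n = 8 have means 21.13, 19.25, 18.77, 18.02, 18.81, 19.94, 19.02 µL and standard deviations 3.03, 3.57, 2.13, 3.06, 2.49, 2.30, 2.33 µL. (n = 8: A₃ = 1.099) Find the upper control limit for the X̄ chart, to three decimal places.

X̄̄ = (21.13 + 19.25 + 18.77 + 18.02 + 18.81 + 19.94 + 19.02) / 7 = 19.2771
s̄ = (3.03 + 3.57 + 2.13 + 3.06 + 2.49 + 2.30 + 2.33) / 7 = 2.7014
UCL = X̄̄ + A₃·s̄ = 19.2771 + 1.099 × 2.7014 = 22.2460

22.246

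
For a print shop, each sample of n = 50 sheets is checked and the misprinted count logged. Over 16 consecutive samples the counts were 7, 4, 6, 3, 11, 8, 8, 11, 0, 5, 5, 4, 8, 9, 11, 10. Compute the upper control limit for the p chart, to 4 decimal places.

p̄ = Σdᵢ / (k·n) = 110 / (16 × 50) = 0.13750
UCL = p̄ + 3·√(p̄(1−p̄)/n) = 0.13750 + 3 × √(0.13750×0.86250/50) = 0.13750 + 3 × 0.04870 = 0.28361

0.2836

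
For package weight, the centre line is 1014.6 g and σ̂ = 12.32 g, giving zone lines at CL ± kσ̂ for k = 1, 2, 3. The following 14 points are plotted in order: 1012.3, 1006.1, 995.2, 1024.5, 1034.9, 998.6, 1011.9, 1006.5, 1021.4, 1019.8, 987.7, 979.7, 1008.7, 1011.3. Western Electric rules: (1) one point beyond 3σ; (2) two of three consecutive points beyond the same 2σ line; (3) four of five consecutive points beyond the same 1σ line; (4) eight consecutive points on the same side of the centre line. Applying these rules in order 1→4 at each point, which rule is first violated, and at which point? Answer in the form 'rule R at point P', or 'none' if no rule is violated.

rule 2 at point 12

Zone of each point (C = within 1σ̂, B = 1σ̂–2σ̂, A = 2σ̂–3σ̂, * = beyond 3σ̂; sign = side of CL): 1:-C, 2:-C, 3:-B, 4:+C, 5:+B, 6:-B, 7:-C, 8:-C, 9:+C, 10:+C, 11:-A, 12:-A, 13:-C, 14:-C
Rule 2 (two of three consecutive points beyond the same 2σ limit) is satisfied at point 12.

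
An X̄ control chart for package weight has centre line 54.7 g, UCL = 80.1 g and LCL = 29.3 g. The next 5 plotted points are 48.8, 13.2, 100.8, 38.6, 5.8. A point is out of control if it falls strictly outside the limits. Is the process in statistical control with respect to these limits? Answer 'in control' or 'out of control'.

Compare each point to [29.3, 80.1]: sample 2 = 13.2 < LCL; sample 3 = 100.8 > UCL; sample 5 = 5.8 < LCL.

out of control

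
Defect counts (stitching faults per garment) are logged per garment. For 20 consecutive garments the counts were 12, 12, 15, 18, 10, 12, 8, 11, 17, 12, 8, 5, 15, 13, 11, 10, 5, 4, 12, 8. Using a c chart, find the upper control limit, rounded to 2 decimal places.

20.80

c̄ = (12 + 12 + 15 + 18 + 10 + 12 + 8 + 11 + 17 + 12 + 8 + 5 + 15 + 13 + 11 + 10 + 5 + 4 + 12 + 8) / 20 = 218 / 20 = 10.9000
UCL = c̄ + 3√c̄ = 10.9000 + 3 × √10.9000 = 10.9000 + 3 × 3.3015 = 20.8045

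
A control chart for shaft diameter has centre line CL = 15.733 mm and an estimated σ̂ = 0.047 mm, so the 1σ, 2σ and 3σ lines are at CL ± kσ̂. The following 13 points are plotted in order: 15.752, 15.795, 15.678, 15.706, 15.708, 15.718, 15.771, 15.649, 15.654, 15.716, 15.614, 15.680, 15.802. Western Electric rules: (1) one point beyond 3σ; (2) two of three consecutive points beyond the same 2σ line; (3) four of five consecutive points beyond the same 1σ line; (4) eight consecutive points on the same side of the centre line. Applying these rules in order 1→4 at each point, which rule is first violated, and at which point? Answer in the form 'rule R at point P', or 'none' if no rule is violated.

Zone of each point (C = within 1σ̂, B = 1σ̂–2σ̂, A = 2σ̂–3σ̂, * = beyond 3σ̂; sign = side of CL): 1:+C, 2:+B, 3:-B, 4:-C, 5:-C, 6:-C, 7:+C, 8:-B, 9:-B, 10:-C, 11:-A, 12:-B, 13:+B
Rule 3 (four of five consecutive points beyond the same 1σ limit) is satisfied at point 12.

rule 3 at point 12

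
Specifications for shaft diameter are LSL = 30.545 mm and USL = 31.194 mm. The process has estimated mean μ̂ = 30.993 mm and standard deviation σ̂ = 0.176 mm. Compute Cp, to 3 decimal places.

0.615

Cp = (USL − LSL) / (6σ̂) = (31.194 − 30.545) / (6 × 0.176) = 0.6490 / 1.0560 = 0.6146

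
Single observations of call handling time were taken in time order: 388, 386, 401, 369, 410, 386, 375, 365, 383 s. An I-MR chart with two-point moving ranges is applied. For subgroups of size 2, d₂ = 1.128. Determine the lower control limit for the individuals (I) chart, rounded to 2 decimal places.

X̄ = (388 + 386 + 401 + 369 + 410 + 386 + 375 + 365 + 383) / 9 = 384.7778
Moving ranges: 2, 15, 32, 41, 24, 11, 10, 18; M̄R̄ = 153.0000 / 8 = 19.1250
LCL = X̄ − 3·M̄R̄/d₂ = 384.7778 − 3 × 19.1250 / 1.128 = 333.9134

333.91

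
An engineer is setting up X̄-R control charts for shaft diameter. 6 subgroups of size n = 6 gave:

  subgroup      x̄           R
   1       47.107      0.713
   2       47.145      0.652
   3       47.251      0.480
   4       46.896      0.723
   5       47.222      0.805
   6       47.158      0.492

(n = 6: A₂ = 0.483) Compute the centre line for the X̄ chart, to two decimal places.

47.13

X̄̄ = (47.107 + 47.145 + 47.251 + 46.896 + 47.222 + 47.158) / 6 = 282.7790 / 6 = 47.1298
CL = X̄̄ = 47.1298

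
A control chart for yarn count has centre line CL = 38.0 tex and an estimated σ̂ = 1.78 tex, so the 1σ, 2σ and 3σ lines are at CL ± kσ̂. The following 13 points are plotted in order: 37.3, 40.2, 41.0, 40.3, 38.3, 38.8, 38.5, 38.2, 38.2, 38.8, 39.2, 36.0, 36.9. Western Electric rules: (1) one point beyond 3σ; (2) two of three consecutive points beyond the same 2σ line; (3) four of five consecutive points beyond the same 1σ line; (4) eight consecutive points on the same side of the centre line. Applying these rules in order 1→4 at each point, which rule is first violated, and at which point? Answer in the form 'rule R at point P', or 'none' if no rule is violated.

rule 4 at point 9

Zone of each point (C = within 1σ̂, B = 1σ̂–2σ̂, A = 2σ̂–3σ̂, * = beyond 3σ̂; sign = side of CL): 1:-C, 2:+B, 3:+B, 4:+B, 5:+C, 6:+C, 7:+C, 8:+C, 9:+C, 10:+C, 11:+C, 12:-B, 13:-C
Rule 4 (eight consecutive points on the same side of the centre line) is satisfied at point 9.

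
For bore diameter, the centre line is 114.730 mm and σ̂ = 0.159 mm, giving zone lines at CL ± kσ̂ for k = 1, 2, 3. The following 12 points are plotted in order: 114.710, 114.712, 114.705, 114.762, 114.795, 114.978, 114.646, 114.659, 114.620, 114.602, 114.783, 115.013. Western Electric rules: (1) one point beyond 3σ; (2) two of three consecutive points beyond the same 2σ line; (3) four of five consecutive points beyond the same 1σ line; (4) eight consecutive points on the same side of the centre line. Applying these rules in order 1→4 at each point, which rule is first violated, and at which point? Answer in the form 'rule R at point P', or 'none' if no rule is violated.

Zone of each point (C = within 1σ̂, B = 1σ̂–2σ̂, A = 2σ̂–3σ̂, * = beyond 3σ̂; sign = side of CL): 1:-C, 2:-C, 3:-C, 4:+C, 5:+C, 6:+B, 7:-C, 8:-C, 9:-C, 10:-C, 11:+C, 12:+B
No rule fires across all 12 points.

none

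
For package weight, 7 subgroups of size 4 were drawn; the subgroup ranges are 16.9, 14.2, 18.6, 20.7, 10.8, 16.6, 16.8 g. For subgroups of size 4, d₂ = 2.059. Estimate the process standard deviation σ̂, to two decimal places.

R̄ = (16.9 + 14.2 + 18.6 + 20.7 + 10.8 + 16.6 + 16.8) / 7 = 16.3714
σ̂ = R̄ / d₂ = 16.3714 / 2.059 = 7.9512

7.95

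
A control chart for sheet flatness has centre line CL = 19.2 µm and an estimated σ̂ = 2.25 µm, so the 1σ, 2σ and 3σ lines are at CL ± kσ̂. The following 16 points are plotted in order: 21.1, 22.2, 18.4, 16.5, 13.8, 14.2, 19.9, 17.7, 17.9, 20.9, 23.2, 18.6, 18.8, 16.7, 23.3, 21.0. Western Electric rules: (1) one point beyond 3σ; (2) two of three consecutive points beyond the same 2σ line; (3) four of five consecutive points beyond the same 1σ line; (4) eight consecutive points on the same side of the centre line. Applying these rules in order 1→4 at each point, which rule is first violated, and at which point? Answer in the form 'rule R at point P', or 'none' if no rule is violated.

rule 2 at point 6

Zone of each point (C = within 1σ̂, B = 1σ̂–2σ̂, A = 2σ̂–3σ̂, * = beyond 3σ̂; sign = side of CL): 1:+C, 2:+B, 3:-C, 4:-B, 5:-A, 6:-A, 7:+C, 8:-C, 9:-C, 10:+C, 11:+B, 12:-C, 13:-C, 14:-B, 15:+B, 16:+C
Rule 2 (two of three consecutive points beyond the same 2σ limit) is satisfied at point 6.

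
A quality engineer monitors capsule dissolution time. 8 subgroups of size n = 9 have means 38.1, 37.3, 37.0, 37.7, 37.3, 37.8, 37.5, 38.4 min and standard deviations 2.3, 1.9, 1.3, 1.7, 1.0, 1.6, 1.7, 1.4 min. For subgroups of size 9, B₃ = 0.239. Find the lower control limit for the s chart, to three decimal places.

0.385

s̄ = (2.3 + 1.9 + 1.3 + 1.7 + 1.0 + 1.6 + 1.7 + 1.4) / 8 = 1.6125
LCL_s = B₃·s̄ = 0.239 × 1.6125 = 0.3854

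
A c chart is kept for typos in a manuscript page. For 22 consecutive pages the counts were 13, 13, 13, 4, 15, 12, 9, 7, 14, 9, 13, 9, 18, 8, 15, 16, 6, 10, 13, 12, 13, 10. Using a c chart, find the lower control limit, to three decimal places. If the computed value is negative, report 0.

1.301

c̄ = (13 + 13 + 13 + 4 + 15 + 12 + 9 + 7 + 14 + 9 + 13 + 9 + 18 + 8 + 15 + 16 + 6 + 10 + 13 + 12 + 13 + 10) / 22 = 252 / 22 = 11.4545
LCL = c̄ − 3√c̄ = 11.4545 − 3 × 3.3845 = 1.3012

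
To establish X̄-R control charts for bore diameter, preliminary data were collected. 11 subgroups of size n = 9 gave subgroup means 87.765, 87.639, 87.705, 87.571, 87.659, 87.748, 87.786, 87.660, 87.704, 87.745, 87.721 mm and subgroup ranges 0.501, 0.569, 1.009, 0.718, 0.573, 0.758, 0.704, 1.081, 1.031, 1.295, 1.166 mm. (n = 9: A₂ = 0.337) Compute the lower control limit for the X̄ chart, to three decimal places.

X̄̄ = (87.765 + 87.639 + 87.705 + 87.571 + 87.659 + 87.748 + 87.786 + 87.660 + 87.704 + 87.745 + 87.721) / 11 = 964.7030 / 11 = 87.7003
R̄ = (0.501 + 0.569 + 1.009 + 0.718 + 0.573 + 0.758 + 0.704 + 1.081 + 1.031 + 1.295 + 1.166) / 11 = 9.4050 / 11 = 0.8550
LCL = X̄̄ − A₂·R̄ = 87.7003 − 0.337 × 0.8550 = 87.4121

87.412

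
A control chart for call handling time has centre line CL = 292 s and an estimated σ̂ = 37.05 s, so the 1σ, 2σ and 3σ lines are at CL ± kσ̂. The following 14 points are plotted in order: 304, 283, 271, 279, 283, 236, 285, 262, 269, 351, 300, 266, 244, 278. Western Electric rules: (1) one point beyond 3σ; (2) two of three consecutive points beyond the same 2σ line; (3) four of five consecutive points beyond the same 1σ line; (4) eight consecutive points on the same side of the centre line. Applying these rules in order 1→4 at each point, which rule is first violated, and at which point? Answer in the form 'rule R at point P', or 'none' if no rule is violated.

rule 4 at point 9

Zone of each point (C = within 1σ̂, B = 1σ̂–2σ̂, A = 2σ̂–3σ̂, * = beyond 3σ̂; sign = side of CL): 1:+C, 2:-C, 3:-C, 4:-C, 5:-C, 6:-B, 7:-C, 8:-C, 9:-C, 10:+B, 11:+C, 12:-C, 13:-B, 14:-C
Rule 4 (eight consecutive points on the same side of the centre line) is satisfied at point 9.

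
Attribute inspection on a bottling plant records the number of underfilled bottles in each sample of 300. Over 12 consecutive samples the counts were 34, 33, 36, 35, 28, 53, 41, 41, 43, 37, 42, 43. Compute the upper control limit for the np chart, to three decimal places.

p̄ = Σdᵢ / (k·n) = 466 / (12 × 300) = 0.12944
UCL = np̄ + 3·√(np̄(1−p̄)) = 38.8333 + 3 × √(38.8333×0.87056) = 38.8333 + 3 × 5.8143 = 56.2764

56.276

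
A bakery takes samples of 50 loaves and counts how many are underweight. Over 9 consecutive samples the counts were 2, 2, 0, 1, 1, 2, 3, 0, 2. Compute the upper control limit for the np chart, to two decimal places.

5.00

p̄ = Σdᵢ / (k·n) = 13 / (9 × 50) = 0.02889
UCL = np̄ + 3·√(np̄(1−p̄)) = 1.4444 + 3 × √(1.4444×0.97111) = 1.4444 + 3 × 1.1844 = 4.9975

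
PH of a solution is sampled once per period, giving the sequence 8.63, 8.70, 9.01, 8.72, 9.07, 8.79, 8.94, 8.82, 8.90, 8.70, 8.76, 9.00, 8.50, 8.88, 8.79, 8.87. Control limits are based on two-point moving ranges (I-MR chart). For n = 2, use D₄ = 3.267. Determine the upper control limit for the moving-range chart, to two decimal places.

Moving ranges: 0.07, 0.31, 0.29, 0.35, 0.28, 0.15, 0.12, 0.08, 0.20, 0.06, 0.24, 0.50, 0.38, 0.09, 0.08; M̄R̄ = 3.2000 / 15 = 0.2133
UCL_MR = D₄·M̄R̄ = 3.267 × 0.2133 = 0.6970

0.70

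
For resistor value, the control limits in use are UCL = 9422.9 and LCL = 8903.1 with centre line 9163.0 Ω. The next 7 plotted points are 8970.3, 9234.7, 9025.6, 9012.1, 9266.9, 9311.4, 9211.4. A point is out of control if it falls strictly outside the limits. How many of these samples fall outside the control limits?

0

All 7 points lie within [8903.1, 9422.9].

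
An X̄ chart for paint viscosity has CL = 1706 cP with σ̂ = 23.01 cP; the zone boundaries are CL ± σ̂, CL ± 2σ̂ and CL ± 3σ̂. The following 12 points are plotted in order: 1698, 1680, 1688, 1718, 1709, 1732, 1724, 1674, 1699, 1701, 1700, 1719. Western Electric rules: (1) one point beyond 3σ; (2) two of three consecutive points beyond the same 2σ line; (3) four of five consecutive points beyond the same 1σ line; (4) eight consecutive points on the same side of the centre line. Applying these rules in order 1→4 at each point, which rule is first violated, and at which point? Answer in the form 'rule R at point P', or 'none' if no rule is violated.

Zone of each point (C = within 1σ̂, B = 1σ̂–2σ̂, A = 2σ̂–3σ̂, * = beyond 3σ̂; sign = side of CL): 1:-C, 2:-B, 3:-C, 4:+C, 5:+C, 6:+B, 7:+C, 8:-B, 9:-C, 10:-C, 11:-C, 12:+C
No rule fires across all 12 points.

none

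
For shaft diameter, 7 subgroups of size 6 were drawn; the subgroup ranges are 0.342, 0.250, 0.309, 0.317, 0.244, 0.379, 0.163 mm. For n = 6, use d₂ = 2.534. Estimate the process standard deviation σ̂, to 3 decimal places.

R̄ = (0.342 + 0.250 + 0.309 + 0.317 + 0.244 + 0.379 + 0.163) / 7 = 0.2863
σ̂ = R̄ / d₂ = 0.2863 / 2.534 = 0.1130

0.113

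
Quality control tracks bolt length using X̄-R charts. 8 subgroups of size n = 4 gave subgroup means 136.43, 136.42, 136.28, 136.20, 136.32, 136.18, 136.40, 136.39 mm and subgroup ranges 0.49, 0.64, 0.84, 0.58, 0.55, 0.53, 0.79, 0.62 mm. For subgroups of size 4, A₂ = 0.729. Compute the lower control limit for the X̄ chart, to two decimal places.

X̄̄ = (136.43 + 136.42 + 136.28 + 136.20 + 136.32 + 136.18 + 136.40 + 136.39) / 8 = 1090.6200 / 8 = 136.3275
R̄ = (0.49 + 0.64 + 0.84 + 0.58 + 0.55 + 0.53 + 0.79 + 0.62) / 8 = 5.0400 / 8 = 0.6300
LCL = X̄̄ − A₂·R̄ = 136.3275 − 0.729 × 0.6300 = 135.8682

135.87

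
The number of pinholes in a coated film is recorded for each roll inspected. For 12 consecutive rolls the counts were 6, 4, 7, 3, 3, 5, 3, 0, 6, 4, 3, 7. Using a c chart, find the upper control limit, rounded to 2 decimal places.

c̄ = (6 + 4 + 7 + 3 + 3 + 5 + 3 + 0 + 6 + 4 + 3 + 7) / 12 = 51 / 12 = 4.2500
UCL = c̄ + 3√c̄ = 4.2500 + 3 × √4.2500 = 4.2500 + 3 × 2.0616 = 10.4347

10.43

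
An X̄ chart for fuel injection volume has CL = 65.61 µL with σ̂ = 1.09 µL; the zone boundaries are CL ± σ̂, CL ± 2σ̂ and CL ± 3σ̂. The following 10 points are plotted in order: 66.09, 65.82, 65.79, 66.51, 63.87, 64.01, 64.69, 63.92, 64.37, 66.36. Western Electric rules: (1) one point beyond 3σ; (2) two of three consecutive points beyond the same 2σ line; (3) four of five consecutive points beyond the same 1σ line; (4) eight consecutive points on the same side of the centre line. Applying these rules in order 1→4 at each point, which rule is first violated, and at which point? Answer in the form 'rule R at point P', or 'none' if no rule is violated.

Zone of each point (C = within 1σ̂, B = 1σ̂–2σ̂, A = 2σ̂–3σ̂, * = beyond 3σ̂; sign = side of CL): 1:+C, 2:+C, 3:+C, 4:+C, 5:-B, 6:-B, 7:-C, 8:-B, 9:-B, 10:+C
Rule 3 (four of five consecutive points beyond the same 1σ limit) is satisfied at point 9.

rule 3 at point 9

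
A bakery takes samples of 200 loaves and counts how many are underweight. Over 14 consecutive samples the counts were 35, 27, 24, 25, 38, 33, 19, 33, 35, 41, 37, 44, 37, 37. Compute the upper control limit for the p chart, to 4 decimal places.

0.2450

p̄ = Σdᵢ / (k·n) = 465 / (14 × 200) = 0.16607
UCL = p̄ + 3·√(p̄(1−p̄)/n) = 0.16607 + 3 × √(0.16607×0.83393/200) = 0.16607 + 3 × 0.02631 = 0.24502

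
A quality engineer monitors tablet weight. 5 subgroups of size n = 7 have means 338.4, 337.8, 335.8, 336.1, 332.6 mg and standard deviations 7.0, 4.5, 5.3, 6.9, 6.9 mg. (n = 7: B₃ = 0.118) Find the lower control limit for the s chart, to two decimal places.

0.72

s̄ = (7.0 + 4.5 + 5.3 + 6.9 + 6.9) / 5 = 6.1200
LCL_s = B₃·s̄ = 0.118 × 6.1200 = 0.7222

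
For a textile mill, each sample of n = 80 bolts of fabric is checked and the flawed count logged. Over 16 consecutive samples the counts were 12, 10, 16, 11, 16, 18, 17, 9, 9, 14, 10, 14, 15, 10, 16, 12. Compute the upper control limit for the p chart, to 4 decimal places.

0.2873

p̄ = Σdᵢ / (k·n) = 209 / (16 × 80) = 0.16328
UCL = p̄ + 3·√(p̄(1−p̄)/n) = 0.16328 + 3 × √(0.16328×0.83672/80) = 0.16328 + 3 × 0.04133 = 0.28726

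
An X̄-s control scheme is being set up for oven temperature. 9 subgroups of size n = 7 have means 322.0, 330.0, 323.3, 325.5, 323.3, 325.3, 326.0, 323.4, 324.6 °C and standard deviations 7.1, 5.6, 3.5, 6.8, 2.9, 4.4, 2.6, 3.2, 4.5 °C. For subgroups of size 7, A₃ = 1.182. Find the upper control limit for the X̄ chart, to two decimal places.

X̄̄ = (322.0 + 330.0 + 323.3 + 325.5 + 323.3 + 325.3 + 326.0 + 323.4 + 324.6) / 9 = 324.8222
s̄ = (7.1 + 5.6 + 3.5 + 6.8 + 2.9 + 4.4 + 2.6 + 3.2 + 4.5) / 9 = 4.5111
UCL = X̄̄ + A₃·s̄ = 324.8222 + 1.182 × 4.5111 = 330.1544

330.15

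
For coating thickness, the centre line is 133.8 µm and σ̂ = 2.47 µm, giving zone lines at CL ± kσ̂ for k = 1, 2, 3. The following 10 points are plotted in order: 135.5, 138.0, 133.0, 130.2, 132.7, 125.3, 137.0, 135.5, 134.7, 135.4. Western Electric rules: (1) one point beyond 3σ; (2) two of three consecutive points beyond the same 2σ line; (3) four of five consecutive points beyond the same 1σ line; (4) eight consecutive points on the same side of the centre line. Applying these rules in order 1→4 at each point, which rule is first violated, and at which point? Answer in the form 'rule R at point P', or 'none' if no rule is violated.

Zone of each point (C = within 1σ̂, B = 1σ̂–2σ̂, A = 2σ̂–3σ̂, * = beyond 3σ̂; sign = side of CL): 1:+C, 2:+B, 3:-C, 4:-B, 5:-C, 6:-*, 7:+B, 8:+C, 9:+C, 10:+C
Rule 1 (one point beyond the 3σ limits) is satisfied at point 6.

rule 1 at point 6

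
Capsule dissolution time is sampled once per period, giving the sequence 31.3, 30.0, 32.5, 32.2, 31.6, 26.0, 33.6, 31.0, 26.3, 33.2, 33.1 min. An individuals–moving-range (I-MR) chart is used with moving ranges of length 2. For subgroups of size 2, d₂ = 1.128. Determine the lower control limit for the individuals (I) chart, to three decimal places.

X̄ = (31.3 + 30.0 + 32.5 + 32.2 + 31.6 + 26.0 + 33.6 + 31.0 + 26.3 + 33.2 + 33.1) / 11 = 30.9818
Moving ranges: 1.3, 2.5, 0.3, 0.6, 5.6, 7.6, 2.6, 4.7, 6.9, 0.1; M̄R̄ = 32.2000 / 10 = 3.2200
LCL = X̄ − 3·M̄R̄/d₂ = 30.9818 − 3 × 3.2200 / 1.128 = 22.4180

22.418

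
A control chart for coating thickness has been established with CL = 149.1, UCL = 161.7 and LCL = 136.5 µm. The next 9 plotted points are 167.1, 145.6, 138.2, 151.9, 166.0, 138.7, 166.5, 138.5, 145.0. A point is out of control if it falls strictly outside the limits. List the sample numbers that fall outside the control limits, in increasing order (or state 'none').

Compare each point to [136.5, 161.7]: sample 1 = 167.1 > UCL; sample 5 = 166.0 > UCL; sample 7 = 166.5 > UCL.

1, 5, 7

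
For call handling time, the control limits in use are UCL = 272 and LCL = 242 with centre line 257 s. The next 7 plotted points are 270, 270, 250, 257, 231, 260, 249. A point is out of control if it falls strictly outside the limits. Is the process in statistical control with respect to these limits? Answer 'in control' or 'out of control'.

Compare each point to [242, 272]: sample 5 = 231 < LCL.

out of control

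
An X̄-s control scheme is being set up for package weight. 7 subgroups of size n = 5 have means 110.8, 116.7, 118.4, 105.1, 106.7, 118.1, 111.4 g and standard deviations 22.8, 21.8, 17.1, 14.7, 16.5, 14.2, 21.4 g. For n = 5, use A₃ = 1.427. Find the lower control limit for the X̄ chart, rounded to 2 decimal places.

86.26

X̄̄ = (110.8 + 116.7 + 118.4 + 105.1 + 106.7 + 118.1 + 111.4) / 7 = 112.4571
s̄ = (22.8 + 21.8 + 17.1 + 14.7 + 16.5 + 14.2 + 21.4) / 7 = 18.3571
LCL = X̄̄ − A₃·s̄ = 112.4571 − 1.427 × 18.3571 = 86.2615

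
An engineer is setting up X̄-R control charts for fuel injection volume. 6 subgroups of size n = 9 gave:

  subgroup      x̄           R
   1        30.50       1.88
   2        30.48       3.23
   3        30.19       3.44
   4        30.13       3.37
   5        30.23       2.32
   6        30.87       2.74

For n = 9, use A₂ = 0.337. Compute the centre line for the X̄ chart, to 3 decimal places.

X̄̄ = (30.50 + 30.48 + 30.19 + 30.13 + 30.23 + 30.87) / 6 = 182.4000 / 6 = 30.4000
CL = X̄̄ = 30.4000

30.400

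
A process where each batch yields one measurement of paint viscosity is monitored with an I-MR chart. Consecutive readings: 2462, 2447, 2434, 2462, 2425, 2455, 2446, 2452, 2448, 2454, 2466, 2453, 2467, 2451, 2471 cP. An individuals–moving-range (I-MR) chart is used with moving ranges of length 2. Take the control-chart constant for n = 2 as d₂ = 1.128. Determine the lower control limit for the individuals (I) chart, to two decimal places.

2410.50

X̄ = (2462 + 2447 + 2434 + 2462 + 2425 + 2455 + 2446 + 2452 + 2448 + 2454 + 2466 + 2453 + 2467 + 2451 + 2471) / 15 = 2452.8667
Moving ranges: 15, 13, 28, 37, 30, 9, 6, 4, 6, 12, 13, 14, 16, 20; M̄R̄ = 223.0000 / 14 = 15.9286
LCL = X̄ − 3·M̄R̄/d₂ = 2452.8667 − 3 × 15.9286 / 1.128 = 2410.5034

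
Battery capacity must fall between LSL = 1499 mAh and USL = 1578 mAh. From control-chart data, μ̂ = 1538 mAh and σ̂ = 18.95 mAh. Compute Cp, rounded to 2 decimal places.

Cp = (USL − LSL) / (6σ̂) = (1578 − 1499) / (6 × 18.95) = 79.0000 / 113.7000 = 0.6948

0.69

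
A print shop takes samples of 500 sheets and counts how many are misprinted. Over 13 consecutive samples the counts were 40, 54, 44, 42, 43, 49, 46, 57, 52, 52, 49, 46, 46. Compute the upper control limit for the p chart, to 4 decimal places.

p̄ = Σdᵢ / (k·n) = 620 / (13 × 500) = 0.09538
UCL = p̄ + 3·√(p̄(1−p̄)/n) = 0.09538 + 3 × √(0.09538×0.90462/500) = 0.09538 + 3 × 0.01314 = 0.13479

0.1348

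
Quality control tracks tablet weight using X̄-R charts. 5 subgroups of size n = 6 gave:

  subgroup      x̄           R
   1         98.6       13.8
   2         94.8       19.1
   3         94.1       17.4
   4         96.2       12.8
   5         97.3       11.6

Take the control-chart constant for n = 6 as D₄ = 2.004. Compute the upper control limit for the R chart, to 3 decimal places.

29.940

R̄ = (13.8 + 19.1 + 17.4 + 12.8 + 11.6) / 5 = 74.7000 / 5 = 14.9400
UCL_R = D₄·R̄ = 2.004 × 14.9400 = 29.9398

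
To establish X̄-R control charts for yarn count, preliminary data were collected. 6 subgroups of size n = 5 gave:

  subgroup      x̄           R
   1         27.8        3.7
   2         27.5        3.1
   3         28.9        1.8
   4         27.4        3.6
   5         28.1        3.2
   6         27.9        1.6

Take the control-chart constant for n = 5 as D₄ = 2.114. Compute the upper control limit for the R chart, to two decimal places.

R̄ = (3.7 + 3.1 + 1.8 + 3.6 + 3.2 + 1.6) / 6 = 17.0000 / 6 = 2.8333
UCL_R = D₄·R̄ = 2.114 × 2.8333 = 5.9897

5.99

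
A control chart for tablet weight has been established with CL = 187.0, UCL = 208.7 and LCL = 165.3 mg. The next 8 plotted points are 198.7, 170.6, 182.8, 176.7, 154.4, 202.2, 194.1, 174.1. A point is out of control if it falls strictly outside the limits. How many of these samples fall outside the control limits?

1

Compare each point to [165.3, 208.7]: sample 5 = 154.4 < LCL.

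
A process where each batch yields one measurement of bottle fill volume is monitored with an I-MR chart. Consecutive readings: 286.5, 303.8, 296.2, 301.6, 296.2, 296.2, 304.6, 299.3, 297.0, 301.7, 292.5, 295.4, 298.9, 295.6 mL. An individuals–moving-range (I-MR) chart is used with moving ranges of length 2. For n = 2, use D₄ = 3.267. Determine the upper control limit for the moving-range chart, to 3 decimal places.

Moving ranges: 17.3, 7.6, 5.4, 5.4, 0.0, 8.4, 5.3, 2.3, 4.7, 9.2, 2.9, 3.5, 3.3; M̄R̄ = 75.3000 / 13 = 5.7923
UCL_MR = D₄·M̄R̄ = 3.267 × 5.7923 = 18.9235

18.923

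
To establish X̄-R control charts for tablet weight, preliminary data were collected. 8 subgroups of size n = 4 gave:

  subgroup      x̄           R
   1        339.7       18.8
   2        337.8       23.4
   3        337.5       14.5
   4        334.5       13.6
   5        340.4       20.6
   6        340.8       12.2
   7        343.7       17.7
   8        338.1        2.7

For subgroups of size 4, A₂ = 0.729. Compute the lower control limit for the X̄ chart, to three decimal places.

327.809

X̄̄ = (339.7 + 337.8 + 337.5 + 334.5 + 340.4 + 340.8 + 343.7 + 338.1) / 8 = 2712.5000 / 8 = 339.0625
R̄ = (18.8 + 23.4 + 14.5 + 13.6 + 20.6 + 12.2 + 17.7 + 2.7) / 8 = 123.5000 / 8 = 15.4375
LCL = X̄̄ − A₂·R̄ = 339.0625 − 0.729 × 15.4375 = 327.8086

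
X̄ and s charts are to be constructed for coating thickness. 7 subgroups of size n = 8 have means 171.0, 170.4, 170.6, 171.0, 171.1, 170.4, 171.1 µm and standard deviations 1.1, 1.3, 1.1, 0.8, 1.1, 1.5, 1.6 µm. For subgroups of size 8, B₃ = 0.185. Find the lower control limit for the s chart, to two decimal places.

s̄ = (1.1 + 1.3 + 1.1 + 0.8 + 1.1 + 1.5 + 1.6) / 7 = 1.2143
LCL_s = B₃·s̄ = 0.185 × 1.2143 = 0.2246

0.22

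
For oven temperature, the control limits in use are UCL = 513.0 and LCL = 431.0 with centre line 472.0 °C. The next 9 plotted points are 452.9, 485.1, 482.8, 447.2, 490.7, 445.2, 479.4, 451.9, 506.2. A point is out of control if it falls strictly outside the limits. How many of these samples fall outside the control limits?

All 9 points lie within [431.0, 513.0].

0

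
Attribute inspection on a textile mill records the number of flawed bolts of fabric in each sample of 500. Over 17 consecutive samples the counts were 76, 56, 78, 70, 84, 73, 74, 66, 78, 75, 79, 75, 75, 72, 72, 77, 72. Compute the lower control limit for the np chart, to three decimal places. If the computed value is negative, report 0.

p̄ = Σdᵢ / (k·n) = 1252 / (17 × 500) = 0.14729
LCL = np̄ − 3·√(np̄(1−p̄)) = 73.6471 − 3 × 7.9246 = 49.8733

49.873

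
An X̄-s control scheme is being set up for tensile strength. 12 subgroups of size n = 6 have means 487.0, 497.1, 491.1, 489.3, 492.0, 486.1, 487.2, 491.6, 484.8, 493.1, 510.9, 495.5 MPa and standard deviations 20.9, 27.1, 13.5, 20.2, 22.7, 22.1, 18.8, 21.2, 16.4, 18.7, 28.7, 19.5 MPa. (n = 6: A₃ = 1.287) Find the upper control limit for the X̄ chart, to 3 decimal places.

518.933

X̄̄ = (487.0 + 497.1 + 491.1 + 489.3 + 492.0 + 486.1 + 487.2 + 491.6 + 484.8 + 493.1 + 510.9 + 495.5) / 12 = 492.1417
s̄ = (20.9 + 27.1 + 13.5 + 20.2 + 22.7 + 22.1 + 18.8 + 21.2 + 16.4 + 18.7 + 28.7 + 19.5) / 12 = 20.8167
UCL = X̄̄ + A₃·s̄ = 492.1417 + 1.287 × 20.8167 = 518.9327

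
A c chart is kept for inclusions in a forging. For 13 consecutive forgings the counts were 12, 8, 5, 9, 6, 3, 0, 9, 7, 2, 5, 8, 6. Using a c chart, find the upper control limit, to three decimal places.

c̄ = (12 + 8 + 5 + 9 + 6 + 3 + 0 + 9 + 7 + 2 + 5 + 8 + 6) / 13 = 80 / 13 = 6.1538
UCL = c̄ + 3√c̄ = 6.1538 + 3 × √6.1538 = 6.1538 + 3 × 2.4807 = 13.5959

13.596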